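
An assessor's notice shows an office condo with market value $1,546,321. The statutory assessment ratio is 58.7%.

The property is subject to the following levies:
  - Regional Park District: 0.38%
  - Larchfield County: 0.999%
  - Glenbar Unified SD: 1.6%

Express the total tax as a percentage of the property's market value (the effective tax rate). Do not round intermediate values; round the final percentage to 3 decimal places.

1.749%

Assessed value = $1,546,321 × 0.587 = $907,690.427
Regional Park District: $907,690.427 × 0.0038 = $3,449.2236226
Larchfield County: $907,690.427 × 0.00999 = $9,067.82736573
Glenbar Unified SD: $907,690.427 × 0.016 = $14,523.046832
Total tax = $27,040.09782033
Effective rate = $27,040.09782033 ÷ $1,546,321 = 1.749% of market value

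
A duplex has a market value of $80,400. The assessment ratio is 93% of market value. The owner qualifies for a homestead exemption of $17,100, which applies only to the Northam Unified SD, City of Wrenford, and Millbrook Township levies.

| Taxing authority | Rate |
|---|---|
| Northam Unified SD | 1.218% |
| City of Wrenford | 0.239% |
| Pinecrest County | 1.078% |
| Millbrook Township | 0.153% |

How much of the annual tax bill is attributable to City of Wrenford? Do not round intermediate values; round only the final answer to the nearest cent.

$137.84

Assessed value = $80,400 × 0.93 = $74,772
City of Wrenford taxable value = $74,772 − $17,100 = $57,672
City of Wrenford levy = $57,672 × 0.00239 = $137.83608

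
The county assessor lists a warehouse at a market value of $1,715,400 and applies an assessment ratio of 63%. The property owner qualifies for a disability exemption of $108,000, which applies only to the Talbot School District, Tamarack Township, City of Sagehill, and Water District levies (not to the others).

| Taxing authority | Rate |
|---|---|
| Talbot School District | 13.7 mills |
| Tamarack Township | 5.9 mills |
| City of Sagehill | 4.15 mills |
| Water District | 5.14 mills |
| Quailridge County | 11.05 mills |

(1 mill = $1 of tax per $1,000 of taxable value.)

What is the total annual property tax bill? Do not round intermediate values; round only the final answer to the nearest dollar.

Assessed value = $1,715,400 × 0.63 = $1,080,702
Talbot School District: ($1,080,702 − $108,000) × 0.0137 = $972,702 × 0.0137 = $13,326.0174
Tamarack Township: ($1,080,702 − $108,000) × 0.0059 = $972,702 × 0.0059 = $5,738.9418
City of Sagehill: ($1,080,702 − $108,000) × 0.00415 = $972,702 × 0.00415 = $4,036.7133
Water District: ($1,080,702 − $108,000) × 0.00514 = $972,702 × 0.00514 = $4,999.68828
Quailridge County: $1,080,702 × 0.01105 = $11,941.7571
Total = $40,043.11788

$40,043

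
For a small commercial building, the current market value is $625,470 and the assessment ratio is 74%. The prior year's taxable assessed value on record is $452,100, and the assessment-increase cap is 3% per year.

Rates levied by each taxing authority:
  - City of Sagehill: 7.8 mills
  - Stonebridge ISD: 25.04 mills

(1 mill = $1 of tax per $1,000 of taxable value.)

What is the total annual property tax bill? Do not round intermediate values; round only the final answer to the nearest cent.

Uncapped assessed value = $625,470 × 0.74 = $462,847.8
Cap limit = $452,100 × 1.03 = $465,663
Taxable assessed value = min($462,847.8, $465,663) = $462,847.8 (cap does not bind)
City of Sagehill: $462,847.8 × 0.0078 = $3,610.21284
Stonebridge ISD: $462,847.8 × 0.02504 = $11,589.708912
Total = $15,199.921752

$15,199.92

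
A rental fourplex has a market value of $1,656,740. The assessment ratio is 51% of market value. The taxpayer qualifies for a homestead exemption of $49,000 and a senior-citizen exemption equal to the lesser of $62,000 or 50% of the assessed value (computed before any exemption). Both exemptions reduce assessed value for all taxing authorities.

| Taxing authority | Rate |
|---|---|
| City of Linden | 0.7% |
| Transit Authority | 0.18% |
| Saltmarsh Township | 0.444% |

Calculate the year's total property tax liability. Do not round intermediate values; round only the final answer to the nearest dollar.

Assessed value = $1,656,740 × 0.51 = $844,937.4
Senior-citizen exemption = min($62,000, 50% × $844,937.4) = min($62,000, $422,468.7) = $62,000 (dollar cap binds)
Taxable value = $844,937.4 − $49,000 − $62,000 = $733,937.4
City of Linden: $733,937.4 × 0.007 = $5,137.5618
Transit Authority: $733,937.4 × 0.0018 = $1,321.08732
Saltmarsh Township: $733,937.4 × 0.00444 = $3,258.682056
Total = $9,717.331176

$9,717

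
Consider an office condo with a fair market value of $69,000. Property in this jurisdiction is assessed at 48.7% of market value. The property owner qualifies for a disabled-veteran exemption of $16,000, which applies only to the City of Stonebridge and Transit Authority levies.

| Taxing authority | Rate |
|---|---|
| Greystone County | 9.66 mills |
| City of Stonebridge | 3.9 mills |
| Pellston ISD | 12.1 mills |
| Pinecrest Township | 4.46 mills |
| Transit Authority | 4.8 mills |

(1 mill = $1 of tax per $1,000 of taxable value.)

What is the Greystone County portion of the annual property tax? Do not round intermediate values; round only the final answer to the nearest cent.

Assessed value = $69,000 × 0.487 = $33,603
Greystone County taxable value = $33,603 (exemption does not apply)
Greystone County levy = $33,603 × 0.00966 = $324.60498

$324.60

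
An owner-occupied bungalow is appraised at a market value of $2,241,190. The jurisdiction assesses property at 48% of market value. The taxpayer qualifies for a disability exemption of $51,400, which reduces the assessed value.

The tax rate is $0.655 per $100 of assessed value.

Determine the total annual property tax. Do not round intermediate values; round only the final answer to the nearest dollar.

$6,710

Assessed value = $2,241,190 × 0.48 = $1,075,771.2
Taxable value = $1,075,771.2 − $51,400 = $1,024,371.2
Tax = $1,024,371.2 × 0.00655 = $6,709.63136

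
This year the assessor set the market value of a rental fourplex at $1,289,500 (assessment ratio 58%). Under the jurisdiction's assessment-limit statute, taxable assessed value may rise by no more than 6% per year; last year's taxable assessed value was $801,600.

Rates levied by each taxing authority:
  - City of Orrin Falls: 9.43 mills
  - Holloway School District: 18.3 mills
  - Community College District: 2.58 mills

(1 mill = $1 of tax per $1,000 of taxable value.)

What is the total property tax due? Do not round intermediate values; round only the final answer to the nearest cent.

Uncapped assessed value = $1,289,500 × 0.58 = $747,910
Cap limit = $801,600 × 1.06 = $849,696
Taxable assessed value = min($747,910, $849,696) = $747,910 (cap does not bind)
City of Orrin Falls: $747,910 × 0.00943 = $7,052.7913
Holloway School District: $747,910 × 0.0183 = $13,686.753
Community College District: $747,910 × 0.00258 = $1,929.6078
Total = $22,669.1521

$22,669.15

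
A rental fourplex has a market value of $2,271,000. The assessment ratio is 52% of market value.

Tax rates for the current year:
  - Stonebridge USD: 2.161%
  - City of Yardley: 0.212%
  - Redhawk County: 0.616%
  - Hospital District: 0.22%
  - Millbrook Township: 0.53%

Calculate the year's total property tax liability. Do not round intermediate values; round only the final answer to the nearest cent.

Assessed value = $2,271,000 × 0.52 = $1,180,920
Stonebridge USD: $1,180,920 × 0.02161 = $25,519.6812
City of Yardley: $1,180,920 × 0.00212 = $2,503.5504
Redhawk County: $1,180,920 × 0.00616 = $7,274.4672
Hospital District: $1,180,920 × 0.0022 = $2,598.024
Millbrook Township: $1,180,920 × 0.0053 = $6,258.876
Total = $25,519.6812 + $2,503.5504 + $7,274.4672 + $2,598.024 + $6,258.876 = $44,154.5988

$44,154.60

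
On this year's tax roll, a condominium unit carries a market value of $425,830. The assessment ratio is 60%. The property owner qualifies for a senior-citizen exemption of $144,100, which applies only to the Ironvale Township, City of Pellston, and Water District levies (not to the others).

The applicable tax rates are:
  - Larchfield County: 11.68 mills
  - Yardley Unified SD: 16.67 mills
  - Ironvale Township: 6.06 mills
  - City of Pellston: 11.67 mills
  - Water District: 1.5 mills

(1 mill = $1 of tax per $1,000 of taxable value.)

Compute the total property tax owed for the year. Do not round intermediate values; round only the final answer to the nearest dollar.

$9,386

Assessed value = $425,830 × 0.6 = $255,498
Larchfield County: $255,498 × 0.01168 = $2,984.21664
Yardley Unified SD: $255,498 × 0.01667 = $4,259.15166
Ironvale Township: ($255,498 − $144,100) × 0.00606 = $111,398 × 0.00606 = $675.07188
City of Pellston: ($255,498 − $144,100) × 0.01167 = $111,398 × 0.01167 = $1,300.01466
Water District: ($255,498 − $144,100) × 0.0015 = $111,398 × 0.0015 = $167.097
Total = $9,385.55184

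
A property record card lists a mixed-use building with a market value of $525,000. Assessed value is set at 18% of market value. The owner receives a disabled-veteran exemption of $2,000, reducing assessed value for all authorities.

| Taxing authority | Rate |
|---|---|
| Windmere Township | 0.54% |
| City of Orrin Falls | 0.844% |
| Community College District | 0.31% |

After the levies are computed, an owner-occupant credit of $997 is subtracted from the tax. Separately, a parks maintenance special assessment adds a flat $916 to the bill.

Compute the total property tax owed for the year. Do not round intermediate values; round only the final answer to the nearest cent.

Assessed value = $525,000 × 0.18 = $94,500
Taxable value = $94,500 − $2,000 = $92,500
Windmere Township: $92,500 × 0.0054 = $499.5
City of Orrin Falls: $92,500 × 0.00844 = $780.7
Community College District: $92,500 × 0.0031 = $286.75
Levies subtotal = $1,566.95
After credit = $1,566.95 − $997 = $569.95
Total = $569.95 + $916 = $1,485.95

$1,485.95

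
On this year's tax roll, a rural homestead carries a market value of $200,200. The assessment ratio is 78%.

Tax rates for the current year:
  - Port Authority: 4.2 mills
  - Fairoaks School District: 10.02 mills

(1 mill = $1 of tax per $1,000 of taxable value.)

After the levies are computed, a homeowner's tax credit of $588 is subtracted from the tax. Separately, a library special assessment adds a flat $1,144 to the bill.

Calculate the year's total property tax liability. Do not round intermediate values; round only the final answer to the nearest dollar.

Assessed value = $200,200 × 0.78 = $156,156
Port Authority: $156,156 × 0.0042 = $655.8552
Fairoaks School District: $156,156 × 0.01002 = $1,564.68312
Levies subtotal = $2,220.53832
After credit = $2,220.53832 − $588 = $1,632.53832
Total = $1,632.53832 + $1,144 = $2,776.53832

$2,777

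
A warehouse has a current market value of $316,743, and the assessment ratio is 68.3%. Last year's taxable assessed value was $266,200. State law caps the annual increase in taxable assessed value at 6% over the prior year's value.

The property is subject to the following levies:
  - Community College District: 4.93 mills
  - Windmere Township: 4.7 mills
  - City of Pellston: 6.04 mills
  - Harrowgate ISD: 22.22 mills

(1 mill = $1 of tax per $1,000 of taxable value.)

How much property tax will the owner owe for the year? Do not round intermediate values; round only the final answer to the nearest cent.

Uncapped assessed value = $316,743 × 0.683 = $216,335.469
Cap limit = $266,200 × 1.06 = $282,172
Taxable assessed value = min($216,335.469, $282,172) = $216,335.469 (cap does not bind)
Community College District: $216,335.469 × 0.00493 = $1,066.53386217
Windmere Township: $216,335.469 × 0.0047 = $1,016.7767043
City of Pellston: $216,335.469 × 0.00604 = $1,306.66623276
Harrowgate ISD: $216,335.469 × 0.02222 = $4,806.97412118
Total = $8,196.95092041

$8,196.95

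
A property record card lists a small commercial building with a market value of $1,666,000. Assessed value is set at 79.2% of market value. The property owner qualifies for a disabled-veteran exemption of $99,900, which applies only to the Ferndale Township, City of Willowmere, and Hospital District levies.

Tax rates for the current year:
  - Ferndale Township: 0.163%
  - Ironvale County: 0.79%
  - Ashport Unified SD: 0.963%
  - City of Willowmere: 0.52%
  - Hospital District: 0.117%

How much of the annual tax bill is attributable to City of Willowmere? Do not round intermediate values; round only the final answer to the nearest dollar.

Assessed value = $1,666,000 × 0.792 = $1,319,472
City of Willowmere taxable value = $1,319,472 − $99,900 = $1,219,572
City of Willowmere levy = $1,219,572 × 0.0052 = $6,341.7744

$6,342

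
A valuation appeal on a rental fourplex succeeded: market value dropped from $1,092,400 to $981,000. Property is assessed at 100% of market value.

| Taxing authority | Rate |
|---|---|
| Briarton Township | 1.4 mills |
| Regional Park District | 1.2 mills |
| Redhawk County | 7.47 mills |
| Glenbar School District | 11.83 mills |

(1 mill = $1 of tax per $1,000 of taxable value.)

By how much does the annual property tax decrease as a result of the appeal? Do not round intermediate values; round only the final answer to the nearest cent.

Old assessed value = $1,092,400 × 1 = $1,092,400
New assessed value = $981,000 × 1 = $981,000
Combined rate = 0.0014 + 0.0012 + 0.00747 + 0.01183 = 0.0219
Old tax = $1,092,400 × 0.0219 = $23,923.56
New tax = $981,000 × 0.0219 = $21,483.9
Reduction = $23,923.56 − $21,483.9 = $2,439.66

$2,439.66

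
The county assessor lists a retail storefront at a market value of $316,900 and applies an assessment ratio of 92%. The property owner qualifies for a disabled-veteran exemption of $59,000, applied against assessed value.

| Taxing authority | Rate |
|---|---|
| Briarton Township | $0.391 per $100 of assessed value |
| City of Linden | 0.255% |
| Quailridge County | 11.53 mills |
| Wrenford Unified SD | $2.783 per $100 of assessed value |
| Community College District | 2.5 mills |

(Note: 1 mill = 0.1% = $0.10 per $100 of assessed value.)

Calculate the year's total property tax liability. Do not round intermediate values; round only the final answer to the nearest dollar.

Assessed value = $316,900 × 0.92 = $291,548
Taxable value = $291,548 − $59,000 = $232,548
Briarton Township: $232,548 × 0.00391 = $909.26268
City of Linden: $232,548 × 0.00255 = $592.9974
Quailridge County: $232,548 × 0.01153 = $2,681.27844
Wrenford Unified SD: $232,548 × 0.02783 = $6,471.81084
Community College District: $232,548 × 0.0025 = $581.37
Total = $11,236.71936

$11,237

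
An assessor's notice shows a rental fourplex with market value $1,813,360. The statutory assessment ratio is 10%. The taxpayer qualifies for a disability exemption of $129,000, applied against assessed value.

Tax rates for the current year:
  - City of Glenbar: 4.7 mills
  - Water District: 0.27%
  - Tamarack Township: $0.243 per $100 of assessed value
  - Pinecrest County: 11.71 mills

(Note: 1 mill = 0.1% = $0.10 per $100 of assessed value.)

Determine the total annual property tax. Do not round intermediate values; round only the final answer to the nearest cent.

Assessed value = $1,813,360 × 0.1 = $181,336
Taxable value = $181,336 − $129,000 = $52,336
City of Glenbar: $52,336 × 0.0047 = $245.9792
Water District: $52,336 × 0.0027 = $141.3072
Tamarack Township: $52,336 × 0.00243 = $127.17648
Pinecrest County: $52,336 × 0.01171 = $612.85456
Total = $1,127.31744

$1,127.32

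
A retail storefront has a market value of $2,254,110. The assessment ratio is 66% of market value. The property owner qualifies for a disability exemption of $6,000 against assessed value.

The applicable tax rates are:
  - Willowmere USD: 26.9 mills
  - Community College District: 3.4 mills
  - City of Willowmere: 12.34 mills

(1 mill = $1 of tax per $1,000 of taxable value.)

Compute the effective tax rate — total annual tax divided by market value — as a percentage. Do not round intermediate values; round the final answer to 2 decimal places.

Assessed value = $2,254,110 × 0.66 = $1,487,712.6
Taxable value = $1,487,712.6 − $6,000 = $1,481,712.6
Willowmere USD: $1,481,712.6 × 0.0269 = $39,858.06894
Community College District: $1,481,712.6 × 0.0034 = $5,037.82284
City of Willowmere: $1,481,712.6 × 0.01234 = $18,284.333484
Total tax = $63,180.225264
Effective rate = $63,180.225264 ÷ $2,254,110 = 2.80% of market value

2.80%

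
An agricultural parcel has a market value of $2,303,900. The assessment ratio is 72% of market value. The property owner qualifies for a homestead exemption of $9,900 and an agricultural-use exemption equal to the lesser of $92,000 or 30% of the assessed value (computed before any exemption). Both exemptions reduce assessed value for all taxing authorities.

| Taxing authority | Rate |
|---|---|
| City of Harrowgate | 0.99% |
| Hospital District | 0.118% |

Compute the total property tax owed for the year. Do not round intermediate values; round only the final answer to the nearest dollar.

$17,251

Assessed value = $2,303,900 × 0.72 = $1,658,808
Agricultural-use exemption = min($92,000, 30% × $1,658,808) = min($92,000, $497,642.4) = $92,000 (dollar cap binds)
Taxable value = $1,658,808 − $9,900 − $92,000 = $1,556,908
City of Harrowgate: $1,556,908 × 0.0099 = $15,413.3892
Hospital District: $1,556,908 × 0.00118 = $1,837.15144
Total = $17,250.54064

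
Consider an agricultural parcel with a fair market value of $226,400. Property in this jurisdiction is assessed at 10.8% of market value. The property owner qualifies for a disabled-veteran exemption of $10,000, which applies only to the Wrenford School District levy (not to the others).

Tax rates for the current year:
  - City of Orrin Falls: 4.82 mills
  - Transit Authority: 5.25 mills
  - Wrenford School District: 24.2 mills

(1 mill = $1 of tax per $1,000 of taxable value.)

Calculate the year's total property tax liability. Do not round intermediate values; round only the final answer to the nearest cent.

$595.94

Assessed value = $226,400 × 0.108 = $24,451.2
City of Orrin Falls: $24,451.2 × 0.00482 = $117.854784
Transit Authority: $24,451.2 × 0.00525 = $128.3688
Wrenford School District: ($24,451.2 − $10,000) × 0.0242 = $14,451.2 × 0.0242 = $349.71904
Total = $595.942624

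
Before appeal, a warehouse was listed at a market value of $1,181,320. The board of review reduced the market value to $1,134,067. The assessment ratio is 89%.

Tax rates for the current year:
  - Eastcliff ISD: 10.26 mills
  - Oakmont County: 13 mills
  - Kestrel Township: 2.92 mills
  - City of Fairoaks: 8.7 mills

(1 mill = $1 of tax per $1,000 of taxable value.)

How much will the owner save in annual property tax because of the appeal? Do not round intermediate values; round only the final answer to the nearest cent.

$1,466.88

Old assessed value = $1,181,320 × 0.89 = $1,051,374.8
New assessed value = $1,134,067 × 0.89 = $1,009,319.63
Combined rate = 0.01026 + 0.013 + 0.00292 + 0.0087 = 0.03488
Old tax = $1,051,374.8 × 0.03488 = $36,671.953024
New tax = $1,009,319.63 × 0.03488 = $35,205.0686944
Reduction = $36,671.953024 − $35,205.0686944 = $1,466.8843296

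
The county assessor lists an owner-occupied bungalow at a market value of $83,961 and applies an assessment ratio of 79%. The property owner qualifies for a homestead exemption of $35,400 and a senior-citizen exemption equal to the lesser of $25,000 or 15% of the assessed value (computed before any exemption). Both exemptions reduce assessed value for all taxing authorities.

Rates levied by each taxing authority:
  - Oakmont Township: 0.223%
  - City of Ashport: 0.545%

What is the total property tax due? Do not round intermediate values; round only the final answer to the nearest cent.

$161.12

Assessed value = $83,961 × 0.79 = $66,329.19
Senior-citizen exemption = min($25,000, 15% × $66,329.19) = min($25,000, $9,949.3785) = $9,949.3785 (percentage binds)
Taxable value = $66,329.19 − $35,400 − $9,949.3785 = $20,979.8115
Oakmont Township: $20,979.8115 × 0.00223 = $46.784979645
City of Ashport: $20,979.8115 × 0.00545 = $114.339972675
Total = $161.12495232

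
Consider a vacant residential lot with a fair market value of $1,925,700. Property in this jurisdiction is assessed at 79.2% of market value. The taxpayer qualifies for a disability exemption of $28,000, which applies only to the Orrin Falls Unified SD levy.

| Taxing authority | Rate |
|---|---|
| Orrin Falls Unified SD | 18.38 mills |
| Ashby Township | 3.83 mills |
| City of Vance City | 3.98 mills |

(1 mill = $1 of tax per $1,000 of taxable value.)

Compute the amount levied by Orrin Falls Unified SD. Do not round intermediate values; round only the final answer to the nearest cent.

$27,517.70

Assessed value = $1,925,700 × 0.792 = $1,525,154.4
Orrin Falls Unified SD taxable value = $1,525,154.4 − $28,000 = $1,497,154.4
Orrin Falls Unified SD levy = $1,497,154.4 × 0.01838 = $27,517.697872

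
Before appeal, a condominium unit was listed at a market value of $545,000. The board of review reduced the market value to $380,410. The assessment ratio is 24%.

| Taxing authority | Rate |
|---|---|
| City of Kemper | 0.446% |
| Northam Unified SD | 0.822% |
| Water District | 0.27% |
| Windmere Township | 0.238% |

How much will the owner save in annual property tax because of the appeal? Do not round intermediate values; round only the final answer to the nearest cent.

$701.55

Old assessed value = $545,000 × 0.24 = $130,800
New assessed value = $380,410 × 0.24 = $91,298.4
Combined rate = 0.00446 + 0.00822 + 0.0027 + 0.00238 = 0.01776
Old tax = $130,800 × 0.01776 = $2,323.008
New tax = $91,298.4 × 0.01776 = $1,621.459584
Reduction = $2,323.008 − $1,621.459584 = $701.548416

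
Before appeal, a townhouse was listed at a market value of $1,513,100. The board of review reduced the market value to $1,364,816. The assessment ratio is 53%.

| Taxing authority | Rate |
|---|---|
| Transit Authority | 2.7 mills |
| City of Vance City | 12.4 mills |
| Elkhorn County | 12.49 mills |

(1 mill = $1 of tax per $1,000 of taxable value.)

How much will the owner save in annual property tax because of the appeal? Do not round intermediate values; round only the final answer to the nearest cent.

$2,168.31

Old assessed value = $1,513,100 × 0.53 = $801,943
New assessed value = $1,364,816 × 0.53 = $723,352.48
Combined rate = 0.0027 + 0.0124 + 0.01249 = 0.02759
Old tax = $801,943 × 0.02759 = $22,125.60737
New tax = $723,352.48 × 0.02759 = $19,957.2949232
Reduction = $22,125.60737 − $19,957.2949232 = $2,168.3124468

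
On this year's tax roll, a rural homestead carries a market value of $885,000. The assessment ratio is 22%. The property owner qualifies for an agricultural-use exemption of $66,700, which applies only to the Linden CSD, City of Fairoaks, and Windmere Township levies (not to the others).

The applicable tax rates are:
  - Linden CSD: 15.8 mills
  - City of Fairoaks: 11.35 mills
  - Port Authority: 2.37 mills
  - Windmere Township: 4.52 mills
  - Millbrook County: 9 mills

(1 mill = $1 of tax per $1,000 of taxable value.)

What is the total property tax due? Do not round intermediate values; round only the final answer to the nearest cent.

Assessed value = $885,000 × 0.22 = $194,700
Linden CSD: ($194,700 − $66,700) × 0.0158 = $128,000 × 0.0158 = $2,022.4
City of Fairoaks: ($194,700 − $66,700) × 0.01135 = $128,000 × 0.01135 = $1,452.8
Port Authority: $194,700 × 0.00237 = $461.439
Windmere Township: ($194,700 − $66,700) × 0.00452 = $128,000 × 0.00452 = $578.56
Millbrook County: $194,700 × 0.009 = $1,752.3
Total = $6,267.499

$6,267.50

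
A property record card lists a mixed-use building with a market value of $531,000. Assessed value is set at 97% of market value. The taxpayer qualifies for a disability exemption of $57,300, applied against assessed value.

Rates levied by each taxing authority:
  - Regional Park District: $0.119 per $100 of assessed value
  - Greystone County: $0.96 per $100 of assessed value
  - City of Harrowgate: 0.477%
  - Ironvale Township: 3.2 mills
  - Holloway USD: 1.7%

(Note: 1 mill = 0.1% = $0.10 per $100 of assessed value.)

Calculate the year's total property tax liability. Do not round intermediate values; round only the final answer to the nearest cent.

$16,369.86

Assessed value = $531,000 × 0.97 = $515,070
Taxable value = $515,070 − $57,300 = $457,770
Regional Park District: $457,770 × 0.00119 = $544.7463
Greystone County: $457,770 × 0.0096 = $4,394.592
City of Harrowgate: $457,770 × 0.00477 = $2,183.5629
Ironvale Township: $457,770 × 0.0032 = $1,464.864
Holloway USD: $457,770 × 0.017 = $7,782.09
Total = $16,369.8552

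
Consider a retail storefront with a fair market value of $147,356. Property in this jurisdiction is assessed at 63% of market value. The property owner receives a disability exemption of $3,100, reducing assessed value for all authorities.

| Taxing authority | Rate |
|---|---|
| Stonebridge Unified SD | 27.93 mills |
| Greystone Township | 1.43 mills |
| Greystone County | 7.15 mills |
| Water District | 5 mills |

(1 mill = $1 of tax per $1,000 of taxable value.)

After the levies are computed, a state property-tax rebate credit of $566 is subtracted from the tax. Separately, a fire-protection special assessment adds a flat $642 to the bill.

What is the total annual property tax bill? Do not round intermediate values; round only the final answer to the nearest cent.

Assessed value = $147,356 × 0.63 = $92,834.28
Taxable value = $92,834.28 − $3,100 = $89,734.28
Stonebridge Unified SD: $89,734.28 × 0.02793 = $2,506.2784404
Greystone Township: $89,734.28 × 0.00143 = $128.3200204
Greystone County: $89,734.28 × 0.00715 = $641.600102
Water District: $89,734.28 × 0.005 = $448.6714
Levies subtotal = $3,724.8699628
After credit = $3,724.8699628 − $566 = $3,158.8699628
Total = $3,158.8699628 + $642 = $3,800.8699628

$3,800.87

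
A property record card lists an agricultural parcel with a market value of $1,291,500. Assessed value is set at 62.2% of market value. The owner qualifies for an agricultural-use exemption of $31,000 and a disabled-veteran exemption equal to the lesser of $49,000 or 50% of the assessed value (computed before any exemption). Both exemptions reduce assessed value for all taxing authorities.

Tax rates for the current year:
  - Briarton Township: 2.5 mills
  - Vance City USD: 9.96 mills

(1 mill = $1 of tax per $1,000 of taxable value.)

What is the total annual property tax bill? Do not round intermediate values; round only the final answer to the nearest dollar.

$9,012

Assessed value = $1,291,500 × 0.622 = $803,313
Disabled-veteran exemption = min($49,000, 50% × $803,313) = min($49,000, $401,656.5) = $49,000 (dollar cap binds)
Taxable value = $803,313 − $31,000 − $49,000 = $723,313
Briarton Township: $723,313 × 0.0025 = $1,808.2825
Vance City USD: $723,313 × 0.00996 = $7,204.19748
Total = $9,012.47998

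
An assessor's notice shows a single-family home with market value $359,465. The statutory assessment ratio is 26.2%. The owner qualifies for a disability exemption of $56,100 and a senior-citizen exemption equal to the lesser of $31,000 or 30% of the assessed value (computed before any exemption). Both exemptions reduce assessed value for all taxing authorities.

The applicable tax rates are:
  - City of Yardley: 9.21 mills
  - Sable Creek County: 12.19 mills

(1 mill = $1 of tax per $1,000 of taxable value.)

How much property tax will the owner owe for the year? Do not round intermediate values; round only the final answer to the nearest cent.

$210.27

Assessed value = $359,465 × 0.262 = $94,179.83
Senior-citizen exemption = min($31,000, 30% × $94,179.83) = min($31,000, $28,253.949) = $28,253.949 (percentage binds)
Taxable value = $94,179.83 − $56,100 − $28,253.949 = $9,825.881
City of Yardley: $9,825.881 × 0.00921 = $90.49636401
Sable Creek County: $9,825.881 × 0.01219 = $119.77748939
Total = $210.2738534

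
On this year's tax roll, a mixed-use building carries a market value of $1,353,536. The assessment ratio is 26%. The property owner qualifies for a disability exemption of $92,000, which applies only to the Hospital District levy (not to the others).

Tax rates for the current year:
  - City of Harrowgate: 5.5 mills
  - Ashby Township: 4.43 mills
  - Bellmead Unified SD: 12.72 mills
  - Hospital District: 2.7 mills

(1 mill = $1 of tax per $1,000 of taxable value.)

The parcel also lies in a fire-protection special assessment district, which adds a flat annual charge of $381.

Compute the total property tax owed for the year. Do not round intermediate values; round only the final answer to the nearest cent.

$9,053.76

Assessed value = $1,353,536 × 0.26 = $351,919.36
City of Harrowgate: $351,919.36 × 0.0055 = $1,935.55648
Ashby Township: $351,919.36 × 0.00443 = $1,559.0027648
Bellmead Unified SD: $351,919.36 × 0.01272 = $4,476.4142592
Hospital District: ($351,919.36 − $92,000) × 0.0027 = $259,919.36 × 0.0027 = $701.782272
Levies subtotal = $8,672.755776
Total = $8,672.755776 + $381 = $9,053.755776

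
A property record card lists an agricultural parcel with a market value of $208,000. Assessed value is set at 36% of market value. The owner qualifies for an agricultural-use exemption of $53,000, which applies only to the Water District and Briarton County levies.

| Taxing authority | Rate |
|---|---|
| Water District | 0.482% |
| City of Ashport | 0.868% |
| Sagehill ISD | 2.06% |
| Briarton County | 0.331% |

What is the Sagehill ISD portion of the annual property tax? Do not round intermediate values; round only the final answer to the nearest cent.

$1,542.53

Assessed value = $208,000 × 0.36 = $74,880
Sagehill ISD taxable value = $74,880 (exemption does not apply)
Sagehill ISD levy = $74,880 × 0.0206 = $1,542.528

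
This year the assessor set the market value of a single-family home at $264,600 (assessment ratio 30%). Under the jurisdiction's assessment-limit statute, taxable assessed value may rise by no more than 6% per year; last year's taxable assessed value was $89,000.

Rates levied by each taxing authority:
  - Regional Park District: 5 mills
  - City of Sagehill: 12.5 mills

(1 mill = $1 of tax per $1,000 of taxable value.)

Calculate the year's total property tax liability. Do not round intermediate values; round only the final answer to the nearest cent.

Uncapped assessed value = $264,600 × 0.3 = $79,380
Cap limit = $89,000 × 1.06 = $94,340
Taxable assessed value = min($79,380, $94,340) = $79,380 (cap does not bind)
Regional Park District: $79,380 × 0.005 = $396.9
City of Sagehill: $79,380 × 0.0125 = $992.25
Total = $1,389.15

$1,389.15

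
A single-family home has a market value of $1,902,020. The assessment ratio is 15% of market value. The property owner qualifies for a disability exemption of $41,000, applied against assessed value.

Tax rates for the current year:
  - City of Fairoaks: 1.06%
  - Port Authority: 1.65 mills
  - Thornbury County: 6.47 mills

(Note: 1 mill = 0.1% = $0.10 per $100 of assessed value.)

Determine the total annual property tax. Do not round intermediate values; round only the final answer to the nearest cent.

Assessed value = $1,902,020 × 0.15 = $285,303
Taxable value = $285,303 − $41,000 = $244,303
City of Fairoaks: $244,303 × 0.0106 = $2,589.6118
Port Authority: $244,303 × 0.00165 = $403.09995
Thornbury County: $244,303 × 0.00647 = $1,580.64041
Total = $4,573.35216

$4,573.35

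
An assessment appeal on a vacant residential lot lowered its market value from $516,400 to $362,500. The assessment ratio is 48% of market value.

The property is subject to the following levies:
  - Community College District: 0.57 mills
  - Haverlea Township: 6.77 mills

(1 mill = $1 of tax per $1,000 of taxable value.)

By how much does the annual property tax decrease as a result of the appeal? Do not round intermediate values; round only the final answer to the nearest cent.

Old assessed value = $516,400 × 0.48 = $247,872
New assessed value = $362,500 × 0.48 = $174,000
Combined rate = 0.00057 + 0.00677 = 0.00734
Old tax = $247,872 × 0.00734 = $1,819.38048
New tax = $174,000 × 0.00734 = $1,277.16
Reduction = $1,819.38048 − $1,277.16 = $542.22048

$542.22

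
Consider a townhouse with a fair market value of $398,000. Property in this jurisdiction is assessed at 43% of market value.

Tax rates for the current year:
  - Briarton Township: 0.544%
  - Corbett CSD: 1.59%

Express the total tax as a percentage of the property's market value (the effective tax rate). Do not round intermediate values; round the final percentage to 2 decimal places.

Assessed value = $398,000 × 0.43 = $171,140
Briarton Township: $171,140 × 0.00544 = $931.0016
Corbett CSD: $171,140 × 0.0159 = $2,721.126
Total tax = $3,652.1276
Effective rate = $3,652.1276 ÷ $398,000 = 0.92% of market value

0.92%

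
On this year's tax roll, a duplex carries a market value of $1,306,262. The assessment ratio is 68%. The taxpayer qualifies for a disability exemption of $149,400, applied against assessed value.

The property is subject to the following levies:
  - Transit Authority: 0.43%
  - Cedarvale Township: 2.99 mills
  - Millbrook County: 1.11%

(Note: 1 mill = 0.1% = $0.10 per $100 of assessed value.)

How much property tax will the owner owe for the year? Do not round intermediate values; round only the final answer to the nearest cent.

Assessed value = $1,306,262 × 0.68 = $888,258.16
Taxable value = $888,258.16 − $149,400 = $738,858.16
Transit Authority: $738,858.16 × 0.0043 = $3,177.090088
Cedarvale Township: $738,858.16 × 0.00299 = $2,209.1858984
Millbrook County: $738,858.16 × 0.0111 = $8,201.325576
Total = $13,587.6015624

$13,587.60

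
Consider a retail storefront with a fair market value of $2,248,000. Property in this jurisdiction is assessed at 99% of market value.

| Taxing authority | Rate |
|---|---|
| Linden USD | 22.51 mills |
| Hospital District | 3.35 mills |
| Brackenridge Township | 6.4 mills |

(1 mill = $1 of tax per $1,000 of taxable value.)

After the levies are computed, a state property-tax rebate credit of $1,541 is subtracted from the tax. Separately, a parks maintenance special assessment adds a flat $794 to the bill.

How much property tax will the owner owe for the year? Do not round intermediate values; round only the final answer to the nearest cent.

$71,048.28

Assessed value = $2,248,000 × 0.99 = $2,225,520
Linden USD: $2,225,520 × 0.02251 = $50,096.4552
Hospital District: $2,225,520 × 0.00335 = $7,455.492
Brackenridge Township: $2,225,520 × 0.0064 = $14,243.328
Levies subtotal = $71,795.2752
After credit = $71,795.2752 − $1,541 = $70,254.2752
Total = $70,254.2752 + $794 = $71,048.2752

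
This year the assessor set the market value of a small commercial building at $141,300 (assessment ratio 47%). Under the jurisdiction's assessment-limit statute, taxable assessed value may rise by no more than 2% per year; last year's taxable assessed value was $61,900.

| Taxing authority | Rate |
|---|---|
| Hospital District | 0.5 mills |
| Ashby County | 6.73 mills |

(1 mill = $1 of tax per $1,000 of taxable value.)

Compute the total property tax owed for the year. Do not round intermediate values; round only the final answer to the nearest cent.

$456.49

Uncapped assessed value = $141,300 × 0.47 = $66,411
Cap limit = $61,900 × 1.02 = $63,138
Taxable assessed value = min($66,411, $63,138) = $63,138 (cap binds)
Hospital District: $63,138 × 0.0005 = $31.569
Ashby County: $63,138 × 0.00673 = $424.91874
Total = $456.48774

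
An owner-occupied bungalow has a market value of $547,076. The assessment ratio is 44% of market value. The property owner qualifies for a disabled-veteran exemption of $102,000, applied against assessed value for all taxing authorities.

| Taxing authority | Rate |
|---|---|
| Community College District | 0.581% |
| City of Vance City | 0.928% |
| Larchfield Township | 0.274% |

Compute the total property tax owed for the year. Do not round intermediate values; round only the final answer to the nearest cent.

Assessed value = $547,076 × 0.44 = $240,713.44
Taxable value = $240,713.44 − $102,000 = $138,713.44
Community College District: $138,713.44 × 0.00581 = $805.9250864
City of Vance City: $138,713.44 × 0.00928 = $1,287.2607232
Larchfield Township: $138,713.44 × 0.00274 = $380.0748256
Total = $805.9250864 + $1,287.2607232 + $380.0748256 = $2,473.2606352

$2,473.26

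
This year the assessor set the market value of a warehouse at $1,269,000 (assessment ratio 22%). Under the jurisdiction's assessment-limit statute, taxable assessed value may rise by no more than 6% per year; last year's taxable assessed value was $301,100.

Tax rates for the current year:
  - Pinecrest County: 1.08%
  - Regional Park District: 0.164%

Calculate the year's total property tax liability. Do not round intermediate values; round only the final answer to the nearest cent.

Uncapped assessed value = $1,269,000 × 0.22 = $279,180
Cap limit = $301,100 × 1.06 = $319,166
Taxable assessed value = min($279,180, $319,166) = $279,180 (cap does not bind)
Pinecrest County: $279,180 × 0.0108 = $3,015.144
Regional Park District: $279,180 × 0.00164 = $457.8552
Total = $3,472.9992

$3,473.00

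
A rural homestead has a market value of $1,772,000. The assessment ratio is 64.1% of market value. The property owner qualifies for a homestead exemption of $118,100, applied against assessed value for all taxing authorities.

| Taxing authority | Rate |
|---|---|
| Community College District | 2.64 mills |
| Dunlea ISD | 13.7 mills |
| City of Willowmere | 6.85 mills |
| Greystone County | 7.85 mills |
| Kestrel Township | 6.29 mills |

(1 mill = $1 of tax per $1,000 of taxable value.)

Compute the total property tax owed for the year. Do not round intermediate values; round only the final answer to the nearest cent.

$37,992.68

Assessed value = $1,772,000 × 0.641 = $1,135,852
Taxable value = $1,135,852 − $118,100 = $1,017,752
Community College District: $1,017,752 × 0.00264 = $2,686.86528
Dunlea ISD: $1,017,752 × 0.0137 = $13,943.2024
City of Willowmere: $1,017,752 × 0.00685 = $6,971.6012
Greystone County: $1,017,752 × 0.00785 = $7,989.3532
Kestrel Township: $1,017,752 × 0.00629 = $6,401.66008
Total = $2,686.86528 + $13,943.2024 + $6,971.6012 + $7,989.3532 + $6,401.66008 = $37,992.68216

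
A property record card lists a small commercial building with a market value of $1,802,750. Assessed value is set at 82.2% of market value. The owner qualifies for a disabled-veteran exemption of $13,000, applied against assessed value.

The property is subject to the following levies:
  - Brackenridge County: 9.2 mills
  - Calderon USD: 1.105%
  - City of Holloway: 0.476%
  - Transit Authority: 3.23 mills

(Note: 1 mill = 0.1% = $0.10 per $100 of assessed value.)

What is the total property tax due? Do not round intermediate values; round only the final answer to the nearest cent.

Assessed value = $1,802,750 × 0.822 = $1,481,860.5
Taxable value = $1,481,860.5 − $13,000 = $1,468,860.5
Brackenridge County: $1,468,860.5 × 0.0092 = $13,513.5166
Calderon USD: $1,468,860.5 × 0.01105 = $16,230.908525
City of Holloway: $1,468,860.5 × 0.00476 = $6,991.77598
Transit Authority: $1,468,860.5 × 0.00323 = $4,744.419415
Total = $41,480.62052

$41,480.62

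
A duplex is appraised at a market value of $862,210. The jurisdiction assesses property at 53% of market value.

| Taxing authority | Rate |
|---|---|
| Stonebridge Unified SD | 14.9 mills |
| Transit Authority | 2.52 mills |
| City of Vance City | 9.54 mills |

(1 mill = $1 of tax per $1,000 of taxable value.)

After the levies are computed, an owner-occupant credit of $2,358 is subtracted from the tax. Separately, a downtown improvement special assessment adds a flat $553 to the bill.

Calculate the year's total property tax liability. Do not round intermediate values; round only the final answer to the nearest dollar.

$10,515

Assessed value = $862,210 × 0.53 = $456,971.3
Stonebridge Unified SD: $456,971.3 × 0.0149 = $6,808.87237
Transit Authority: $456,971.3 × 0.00252 = $1,151.567676
City of Vance City: $456,971.3 × 0.00954 = $4,359.506202
Levies subtotal = $12,319.946248
After credit = $12,319.946248 − $2,358 = $9,961.946248
Total = $9,961.946248 + $553 = $10,514.946248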